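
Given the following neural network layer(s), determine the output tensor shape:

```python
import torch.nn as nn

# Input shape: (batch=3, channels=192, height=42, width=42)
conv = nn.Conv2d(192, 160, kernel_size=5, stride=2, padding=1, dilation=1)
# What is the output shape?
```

Input: (3, 192, 42, 42) -> Output: (3, 160, 20, 20)

Answer: (3, 160, 20, 20)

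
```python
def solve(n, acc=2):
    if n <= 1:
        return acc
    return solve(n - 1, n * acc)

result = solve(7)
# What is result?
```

Accumulator trace (n, acc): (7, 2) -> (6, 14) -> (5, 84) -> (4, 420) -> (3, 1680) -> (2, 5040) -> (1, 10080) -> return 10080

Answer: 10080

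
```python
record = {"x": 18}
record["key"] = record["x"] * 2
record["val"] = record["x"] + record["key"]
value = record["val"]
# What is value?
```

Trace:
`record = {"x": 18}` → record = {'x': 18}
`record["key"] = record["x"] * 2` → record = {'x': 18, 'key': 36}
`record["val"] = record["x"] + record["key"]` → record = {'x': 18, 'key': 36, 'val': 54}
`value = record["val"]` → value = 54
So value = 54

Answer: 54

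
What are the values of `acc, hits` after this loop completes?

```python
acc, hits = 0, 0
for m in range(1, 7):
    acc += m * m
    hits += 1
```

Sum of squares and count
`acc, hits` takes the values: (0, 0) → (1, 0) → (1, 1) → (5, 1) → (5, 2) → (14, 2) → (14, 3) → (30, 3) → (30, 4) → (55, 4) → (55, 5) → (91, 5) → (91, 6)

Answer: 91, 6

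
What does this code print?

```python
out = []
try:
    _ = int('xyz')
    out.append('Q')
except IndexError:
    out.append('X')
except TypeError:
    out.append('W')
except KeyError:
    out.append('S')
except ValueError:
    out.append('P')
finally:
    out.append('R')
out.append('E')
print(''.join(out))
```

Execution trace: 'P' (except ValueError) → 'R' (finally) → 'E' (after the try/except). Output: PRE

Answer: PRE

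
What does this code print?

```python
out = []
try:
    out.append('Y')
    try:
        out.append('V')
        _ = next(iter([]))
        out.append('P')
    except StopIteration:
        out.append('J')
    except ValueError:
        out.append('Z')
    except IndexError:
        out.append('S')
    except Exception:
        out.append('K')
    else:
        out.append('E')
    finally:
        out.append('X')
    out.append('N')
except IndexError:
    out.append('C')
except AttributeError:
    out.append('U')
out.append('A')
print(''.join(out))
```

Execution trace: 'Y' (try body) → 'V' (inner try body) → 'J' (inner except StopIteration) → 'X' (inner finally) → 'N' (try body, no exception) → 'A' (after the try/except). Output: YVJXNA

Answer: YVJXNA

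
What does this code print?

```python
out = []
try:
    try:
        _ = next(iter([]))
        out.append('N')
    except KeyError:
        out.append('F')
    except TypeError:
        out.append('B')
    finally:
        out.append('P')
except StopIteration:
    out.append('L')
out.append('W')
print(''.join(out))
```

Execution trace: 'P' (inner finally) → 'L' (outer except StopIteration) → 'W' (after the try/except). Output: PLW

Answer: PLW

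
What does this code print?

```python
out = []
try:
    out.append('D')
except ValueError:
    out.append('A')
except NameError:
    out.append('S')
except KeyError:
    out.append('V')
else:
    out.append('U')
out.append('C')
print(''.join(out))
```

Execution trace: 'D' (try body, no exception) → 'U' (else) → 'C' (after the try/except). Output: DUC

Answer: DUC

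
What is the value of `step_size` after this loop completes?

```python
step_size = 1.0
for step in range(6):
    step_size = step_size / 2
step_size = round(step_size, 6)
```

Halving LR 6 times: 1 / 2^6
`step_size` takes the values: 1.0 → 0.5 → 0.25 → 0.125 → 0.0625 → 0.03125 → 0.015625

Answer: 0.015625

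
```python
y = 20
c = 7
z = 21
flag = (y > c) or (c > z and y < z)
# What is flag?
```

Trace:
`y = 20` → y = 20
`c = 7` → c = 7
`z = 21` → z = 21
`flag = (y > c) or (c > z and y < z)` → flag = True
So flag = True

Answer: True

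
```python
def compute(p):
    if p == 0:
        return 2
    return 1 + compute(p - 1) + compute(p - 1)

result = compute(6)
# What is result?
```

compute(p) = 1 + 2·compute(p-1), compute(0)=2. Closed form: (2+1)·2^6 - 1 = 191.

Answer: 191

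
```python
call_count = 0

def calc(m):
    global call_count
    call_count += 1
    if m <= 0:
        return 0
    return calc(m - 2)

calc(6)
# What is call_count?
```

Linear recursion stepping by 2: 4 calls from m=6 down to ≤0.

Answer: 4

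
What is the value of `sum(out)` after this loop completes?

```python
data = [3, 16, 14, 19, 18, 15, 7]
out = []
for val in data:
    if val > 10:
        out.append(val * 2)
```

Sum of doubled values > 10
`out` takes the values: [] → [32] → [32, 28] → [32, 28, 38] → [32, 28, 38, 36] → [32, 28, 38, 36, 30]
So `sum(out)` = 164

Answer: 164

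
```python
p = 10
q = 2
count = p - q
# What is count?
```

Trace:
`p = 10` → p = 10
`q = 2` → q = 2
`count = p - q` → count = 8
So count = 8

Answer: 8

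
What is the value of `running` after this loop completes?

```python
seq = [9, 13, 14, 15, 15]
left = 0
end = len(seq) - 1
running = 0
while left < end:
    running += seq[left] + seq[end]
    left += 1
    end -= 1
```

Sum of pairs from ends
`running` takes the values: 0 → 24 → 52

Answer: 52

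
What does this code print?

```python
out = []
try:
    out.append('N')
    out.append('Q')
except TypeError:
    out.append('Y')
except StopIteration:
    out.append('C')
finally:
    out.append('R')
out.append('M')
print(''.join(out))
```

Execution trace: 'N' (try body) → 'Q' (try body, no exception) → 'R' (finally) → 'M' (after the try/except). Output: NQRM

Answer: NQRM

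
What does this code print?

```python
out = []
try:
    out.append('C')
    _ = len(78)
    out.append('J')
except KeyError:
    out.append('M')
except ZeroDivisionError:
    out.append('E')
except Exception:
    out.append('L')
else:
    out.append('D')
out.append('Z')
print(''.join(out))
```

Execution trace: 'C' (try body) → 'L' (except Exception) → 'Z' (after the try/except). Output: CLZ

Answer: CLZ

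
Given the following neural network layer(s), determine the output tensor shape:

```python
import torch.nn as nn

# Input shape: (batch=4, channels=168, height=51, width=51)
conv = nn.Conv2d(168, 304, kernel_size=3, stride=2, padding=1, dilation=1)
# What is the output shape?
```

Input: (4, 168, 51, 51) -> Output: (4, 304, 26, 26)

Answer: (4, 304, 26, 26)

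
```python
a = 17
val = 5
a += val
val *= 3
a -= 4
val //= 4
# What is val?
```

Trace:
`a = 17` → a = 17
`val = 5` → val = 5
`a += val` → a = 22
`val *= 3` → val = 15
`a -= 4` → a = 18
`val //= 4` → val = 3
So val = 3

Answer: 3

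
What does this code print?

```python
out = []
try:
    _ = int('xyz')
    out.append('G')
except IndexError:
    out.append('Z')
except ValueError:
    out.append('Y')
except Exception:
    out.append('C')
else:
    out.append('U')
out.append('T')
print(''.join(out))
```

Execution trace: 'Y' (except ValueError) → 'T' (after the try/except). Output: YT

Answer: YT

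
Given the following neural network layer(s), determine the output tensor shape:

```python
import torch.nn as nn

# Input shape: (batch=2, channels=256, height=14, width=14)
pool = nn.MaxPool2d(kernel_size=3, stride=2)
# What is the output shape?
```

Input: (2, 256, 14, 14) -> Output: (2, 256, 6, 6)

Answer: (2, 256, 6, 6)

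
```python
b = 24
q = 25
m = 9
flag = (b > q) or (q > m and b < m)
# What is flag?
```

Trace:
`b = 24` → b = 24
`q = 25` → q = 25
`m = 9` → m = 9
`flag = (b > q) or (q > m and b < m)` → flag = False
So flag = False

Answer: False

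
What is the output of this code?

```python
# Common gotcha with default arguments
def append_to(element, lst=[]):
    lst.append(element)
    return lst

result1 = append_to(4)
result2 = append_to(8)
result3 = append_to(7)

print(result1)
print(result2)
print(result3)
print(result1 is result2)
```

Key concept: mutable default argument gotcha.
Step by step:
`result1 = append_to(4)` → result1 = [4]
`result2 = append_to(8)` → result1 = [4, 8] (same object as result2); result2 = [4, 8] (same object as result1)
`result3 = append_to(7)` → result1 = [4, 8, 7] (same object as result2, result3); result2 = [4, 8, 7] (same object as result1, result3); result3 = [4, 8, 7] (same object as result1, result2)
`print(result1)` → prints [4, 8, 7]
`print(result2)` → prints [4, 8, 7]
`print(result3)` → prints [4, 8, 7]
`print(result1 is result2)` → prints True

Answer:
[4, 8, 7]
[4, 8, 7]
[4, 8, 7]
True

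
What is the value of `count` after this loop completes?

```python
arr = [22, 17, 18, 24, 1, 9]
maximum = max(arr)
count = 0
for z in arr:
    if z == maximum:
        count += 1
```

Count of max value 24 in [22, 17, 18, 24, 1, 9]
`count` takes the values: 0 → 1

Answer: 1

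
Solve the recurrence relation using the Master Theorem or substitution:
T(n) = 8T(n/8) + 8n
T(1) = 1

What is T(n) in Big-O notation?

By Master Theorem: a=8, b=8, f(n)=8n. Since log_8(8) = 1 and f(n) = Θ(n^1), Case 2 applies. T(n) = O(n log n).

Answer: O(n log n)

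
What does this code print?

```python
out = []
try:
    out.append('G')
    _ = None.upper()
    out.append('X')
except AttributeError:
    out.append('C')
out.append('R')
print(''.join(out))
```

Execution trace: 'G' (try body) → 'C' (except AttributeError) → 'R' (after the try/except). Output: GCR

Answer: GCR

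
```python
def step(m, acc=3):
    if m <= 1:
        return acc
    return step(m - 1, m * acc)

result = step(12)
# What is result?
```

Accumulator trace (n, acc): (12, 3) -> (11, 36) -> (10, 396) -> (9, 3960) -> (8, 35640) -> (7, 285120) -> (6, 1995840) -> (5, 11975040) -> (4, 59875200) -> (3, 239500800) -> (2, 718502400) -> (1, 1437004800) -> return 1437004800

Answer: 1437004800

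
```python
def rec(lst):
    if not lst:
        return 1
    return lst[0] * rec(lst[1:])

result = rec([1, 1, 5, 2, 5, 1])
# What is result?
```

Product over [1, 1, 5, 2, 5, 1] = 1 * 1 * 5 * 2 * 5 * 1 = 50

Answer: 50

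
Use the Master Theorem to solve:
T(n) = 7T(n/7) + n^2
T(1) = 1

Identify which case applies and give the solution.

a=7, b=7, f(n)=n^2. log_7(7) = 1. Since c=2 > 1 and the regularity condition holds (7(n/7)^2 = (7/7^2)n^2 with 7/7^2 < 1), Case 3 applies: T(n) = Θ(f(n)) = O(n^2).

Answer: O(n^2) - Case 3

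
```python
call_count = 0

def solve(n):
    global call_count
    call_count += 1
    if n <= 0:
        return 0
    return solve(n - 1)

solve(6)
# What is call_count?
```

Linear recursion stepping by 1: 7 calls from n=6 down to ≤0.

Answer: 7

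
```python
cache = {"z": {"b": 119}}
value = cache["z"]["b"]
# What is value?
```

Trace:
`cache = {"z": {"b": 119}}` → cache = {'z': {'b': 119}}
`value = cache["z"]["b"]` → value = 119
So value = 119

Answer: 119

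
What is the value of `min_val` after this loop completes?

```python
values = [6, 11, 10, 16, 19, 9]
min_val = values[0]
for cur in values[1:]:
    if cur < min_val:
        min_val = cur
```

Minimum of [6, 11, 10, 16, 19, 9]
`min_val` takes the values: 6

Answer: 6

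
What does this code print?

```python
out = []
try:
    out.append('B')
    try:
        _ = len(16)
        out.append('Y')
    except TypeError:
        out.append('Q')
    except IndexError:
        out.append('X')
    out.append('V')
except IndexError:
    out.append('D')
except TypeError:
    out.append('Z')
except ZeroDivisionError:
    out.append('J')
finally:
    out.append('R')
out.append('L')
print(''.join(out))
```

Execution trace: 'B' (try body) → 'Q' (inner except TypeError) → 'V' (try body, no exception) → 'R' (finally) → 'L' (after the try/except). Output: BQVRL

Answer: BQVRL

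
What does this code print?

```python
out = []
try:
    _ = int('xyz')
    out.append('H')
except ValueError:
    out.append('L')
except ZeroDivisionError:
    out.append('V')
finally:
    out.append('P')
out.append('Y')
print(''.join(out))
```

Execution trace: 'L' (except ValueError) → 'P' (finally) → 'Y' (after the try/except). Output: LPY

Answer: LPY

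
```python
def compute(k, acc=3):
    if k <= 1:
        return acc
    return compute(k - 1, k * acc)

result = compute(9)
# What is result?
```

Accumulator trace (n, acc): (9, 3) -> (8, 27) -> (7, 216) -> (6, 1512) -> (5, 9072) -> (4, 45360) -> (3, 181440) -> (2, 544320) -> (1, 1088640) -> return 1088640

Answer: 1088640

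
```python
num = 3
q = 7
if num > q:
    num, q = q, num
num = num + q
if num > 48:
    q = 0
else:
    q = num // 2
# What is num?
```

Trace:
`num = 3` → num = 3
`q = 7` → q = 7
`if num > q: ...` → num > q is False → no variable changes
`num = num + q` → num = 10
`if num > 48: ...` → num > 48 is False, take else branch → q = 5
So num = 10

Answer: 10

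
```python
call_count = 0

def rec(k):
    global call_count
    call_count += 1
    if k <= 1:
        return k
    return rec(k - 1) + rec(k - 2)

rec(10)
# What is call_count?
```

Calls(k) = 1 + Calls(k-1) + Calls(k-2); Calls(0)=Calls(1)=1. For k=10 this gives 177.

Answer: 177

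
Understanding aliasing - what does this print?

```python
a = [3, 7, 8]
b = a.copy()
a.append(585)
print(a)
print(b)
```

Key concept: list.copy() creates independent copy.
Step by step:
`a = [3, 7, 8]` → a = [3, 7, 8]
`b = a.copy()` → b = [3, 7, 8]
`a.append(585)` → a = [3, 7, 8, 585]
`print(a)` → prints [3, 7, 8, 585]
`print(b)` → prints [3, 7, 8]

Answer:
[3, 7, 8, 585]
[3, 7, 8]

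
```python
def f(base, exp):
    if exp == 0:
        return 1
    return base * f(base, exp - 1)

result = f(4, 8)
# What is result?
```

f(4, 8) = 4 * 4 * 4 * 4 * 4 * 4 * 4 * 4 = 65536

Answer: 65536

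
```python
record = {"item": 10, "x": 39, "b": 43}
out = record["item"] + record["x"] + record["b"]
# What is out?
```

Trace:
`record = {"item": 10, "x": 39, "b": 43}` → record = {'item': 10, 'x': 39, 'b': 43}
`out = record["item"] + record["x"] + record["b"]` → out = 92
So out = 92

Answer: 92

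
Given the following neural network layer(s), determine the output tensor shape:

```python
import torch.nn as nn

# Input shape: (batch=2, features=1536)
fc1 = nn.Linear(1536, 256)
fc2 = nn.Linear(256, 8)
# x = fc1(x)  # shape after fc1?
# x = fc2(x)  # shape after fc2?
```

Input: (2, 1536) -> after fc1: (2, 256) -> Output: (2, 8)

Answer: (2, 8)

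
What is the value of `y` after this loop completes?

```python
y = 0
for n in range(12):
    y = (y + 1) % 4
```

Increment mod 4, 12 times = 0
`y` takes the values: 0 → 1 → 2 → 3 → 0 → 1 → 2 → 3 → 0 → 1 → 2 → 3 → 0

Answer: 0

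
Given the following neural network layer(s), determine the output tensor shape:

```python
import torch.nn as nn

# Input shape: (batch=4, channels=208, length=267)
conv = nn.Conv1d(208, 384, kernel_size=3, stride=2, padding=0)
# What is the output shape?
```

Input: (4, 208, 267) -> Output: (4, 384, 133)

Answer: (4, 384, 133)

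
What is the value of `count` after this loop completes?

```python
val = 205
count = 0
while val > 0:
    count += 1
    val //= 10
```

Count digits by repeated division by 10
`count` takes the values: 0 → 1 → 2 → 3

Answer: 3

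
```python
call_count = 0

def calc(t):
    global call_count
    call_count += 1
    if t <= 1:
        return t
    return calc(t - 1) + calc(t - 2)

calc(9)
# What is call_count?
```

Calls(t) = 1 + Calls(t-1) + Calls(t-2); Calls(0)=Calls(1)=1. For t=9 this gives 109.

Answer: 109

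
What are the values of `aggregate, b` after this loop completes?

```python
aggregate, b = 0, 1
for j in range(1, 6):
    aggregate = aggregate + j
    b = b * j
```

Sum and factorial of 1 to 5
`aggregate, b` takes the values: (0, 1) → (1, 1) → (3, 1) → (3, 2) → (6, 2) → (6, 6) → (10, 6) → (10, 24) → (15, 24) → (15, 120)

Answer: 15, 120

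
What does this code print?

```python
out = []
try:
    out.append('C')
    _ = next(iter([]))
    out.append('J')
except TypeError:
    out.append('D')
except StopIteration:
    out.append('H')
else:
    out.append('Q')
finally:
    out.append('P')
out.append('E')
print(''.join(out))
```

Execution trace: 'C' (try body) → 'H' (except StopIteration) → 'P' (finally) → 'E' (after the try/except). Output: CHPE

Answer: CHPE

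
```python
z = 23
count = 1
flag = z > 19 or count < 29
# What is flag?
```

Trace:
`z = 23` → z = 23
`count = 1` → count = 1
`flag = z > 19 or count < 29` → flag = True
So flag = True

Answer: True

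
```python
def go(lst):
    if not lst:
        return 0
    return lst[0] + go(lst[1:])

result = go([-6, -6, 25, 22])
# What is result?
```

(-6) + (-6) + 25 + 22 + 0 = 35

Answer: 35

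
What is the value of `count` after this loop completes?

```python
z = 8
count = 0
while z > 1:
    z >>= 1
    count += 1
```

Count right shifts until 1
`count` takes the values: 0 → 1 → 2 → 3

Answer: 3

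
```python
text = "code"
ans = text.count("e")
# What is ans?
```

Trace:
`text = "code"` → text = 'code'
`ans = text.count("e")` → ans = 1
So ans = 1

Answer: 1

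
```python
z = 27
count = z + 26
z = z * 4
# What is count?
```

Trace:
`z = 27` → z = 27
`count = z + 26` → count = 53
`z = z * 4` → z = 108
So count = 53

Answer: 53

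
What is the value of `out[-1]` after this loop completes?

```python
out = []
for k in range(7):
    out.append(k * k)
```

Last element of squares 0 to 6
`out` takes the values: [] → [0] → [0, 1] → [0, 1, 4] → [0, 1, 4, 9] → [0, 1, 4, 9, 16] → [0, 1, 4, 9, 16, 25] → [0, 1, 4, 9, 16, 25, 36]
So `out[-1]` = 36

Answer: 36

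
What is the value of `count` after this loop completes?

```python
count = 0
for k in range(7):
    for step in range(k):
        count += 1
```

Triangle number: 0+1+2+...+6
`count` takes the values: 0 → 1 → 2 → 3 → 4 → 5 → 6 → 7 → 8 → 9 → 10 → 11 → 12 → 13 → 14 → 15 → 16 → 17 → 18 → 19 → 20 → 21

Answer: 21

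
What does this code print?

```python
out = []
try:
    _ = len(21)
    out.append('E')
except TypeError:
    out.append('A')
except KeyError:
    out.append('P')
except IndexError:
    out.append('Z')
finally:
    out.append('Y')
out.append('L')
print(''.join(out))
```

Execution trace: 'A' (except TypeError) → 'Y' (finally) → 'L' (after the try/except). Output: AYL

Answer: AYL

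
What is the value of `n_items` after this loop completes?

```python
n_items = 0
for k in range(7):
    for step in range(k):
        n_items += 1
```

Triangle number: 0+1+2+...+6
`n_items` takes the values: 0 → 1 → 2 → 3 → 4 → 5 → 6 → 7 → 8 → 9 → 10 → 11 → 12 → 13 → 14 → 15 → 16 → 17 → 18 → 19 → 20 → 21

Answer: 21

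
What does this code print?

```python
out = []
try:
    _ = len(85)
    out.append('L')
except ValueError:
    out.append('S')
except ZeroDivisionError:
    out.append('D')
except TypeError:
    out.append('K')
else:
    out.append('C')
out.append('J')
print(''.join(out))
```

Execution trace: 'K' (except TypeError) → 'J' (after the try/except). Output: KJ

Answer: KJ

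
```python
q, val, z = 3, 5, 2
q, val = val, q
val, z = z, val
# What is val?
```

Trace:
`q, val, z = 3, 5, 2` → q = 3; val = 5; z = 2
`q, val = val, q` → q = 5; val = 3
`val, z = z, val` → val = 2; z = 3
So val = 2

Answer: 2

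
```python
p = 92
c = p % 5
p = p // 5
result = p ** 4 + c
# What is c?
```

Trace:
`p = 92` → p = 92
`c = p % 5` → c = 2
`p = p // 5` → p = 18
`result = p ** 4 + c` → result = 104978
So c = 2

Answer: 2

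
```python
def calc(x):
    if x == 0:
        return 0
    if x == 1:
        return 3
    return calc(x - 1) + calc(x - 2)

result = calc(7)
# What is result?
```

Build up from base cases: calc(0)=0, calc(1)=3, calc(2)=3, calc(3)=6, calc(4)=9, calc(5)=15, calc(6)=24, ..., calc(7)=39

Answer: 39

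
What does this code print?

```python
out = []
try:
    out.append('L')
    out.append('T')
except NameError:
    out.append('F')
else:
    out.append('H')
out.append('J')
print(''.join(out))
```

Execution trace: 'L' (try body) → 'T' (try body, no exception) → 'H' (else) → 'J' (after the try/except). Output: LTHJ

Answer: LTHJ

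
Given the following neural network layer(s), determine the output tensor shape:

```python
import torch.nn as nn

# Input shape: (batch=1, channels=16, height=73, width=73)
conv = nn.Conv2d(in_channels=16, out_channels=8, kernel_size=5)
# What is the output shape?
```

Input: (1, 16, 73, 73) -> Output: (1, 8, 69, 69)

Answer: (1, 8, 69, 69)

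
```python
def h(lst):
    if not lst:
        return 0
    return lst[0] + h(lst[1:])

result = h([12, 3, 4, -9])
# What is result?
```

12 + 3 + 4 + (-9) + 0 = 10

Answer: 10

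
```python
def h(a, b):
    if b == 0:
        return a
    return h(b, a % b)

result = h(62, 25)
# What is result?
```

h(62, 25) -> h(25, 12) -> h(12, 1) -> h(1, 0) -> 1

Answer: 1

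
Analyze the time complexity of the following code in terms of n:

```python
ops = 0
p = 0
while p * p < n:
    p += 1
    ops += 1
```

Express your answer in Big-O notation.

Each loop level contributes: √n. Multiplying the contributions gives O(√n).

Answer: O(√n)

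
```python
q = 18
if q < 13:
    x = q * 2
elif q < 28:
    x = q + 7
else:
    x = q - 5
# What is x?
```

Trace:
`q = 18` → q = 18
`if q < 13: ...` → q < 13 is False, q < 28 is True → x = 25
So x = 25

Answer: 25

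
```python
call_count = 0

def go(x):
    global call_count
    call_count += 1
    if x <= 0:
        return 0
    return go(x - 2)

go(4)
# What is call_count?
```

Linear recursion stepping by 2: 3 calls from x=4 down to ≤0.

Answer: 3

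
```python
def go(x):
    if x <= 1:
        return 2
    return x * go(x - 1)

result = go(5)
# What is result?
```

go(5) = 5 * 4 * 3 * 2 * 2 = 240

Answer: 240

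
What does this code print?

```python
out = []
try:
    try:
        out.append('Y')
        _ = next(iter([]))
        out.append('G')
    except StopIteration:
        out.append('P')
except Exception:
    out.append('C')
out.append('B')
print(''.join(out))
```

Execution trace: 'Y' (inner try body) → 'P' (inner except StopIteration) → 'B' (after the try/except). Output: YPB

Answer: YPB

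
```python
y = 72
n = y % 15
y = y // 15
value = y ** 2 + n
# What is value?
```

Trace:
`y = 72` → y = 72
`n = y % 15` → n = 12
`y = y // 15` → y = 4
`value = y ** 2 + n` → value = 28
So value = 28

Answer: 28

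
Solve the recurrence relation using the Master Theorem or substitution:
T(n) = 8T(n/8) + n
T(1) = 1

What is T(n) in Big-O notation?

By Master Theorem: a=8, b=8, f(n)=n. Since log_8(8) = 1 and f(n) = Θ(n^1), Case 2 applies. T(n) = O(n log n).

Answer: O(n log n)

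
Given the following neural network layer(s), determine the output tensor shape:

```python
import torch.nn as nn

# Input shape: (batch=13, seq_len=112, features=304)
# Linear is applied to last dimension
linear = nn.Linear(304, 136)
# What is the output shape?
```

Input: (13, 112, 304) -> Output: (13, 112, 136)

Answer: (13, 112, 136)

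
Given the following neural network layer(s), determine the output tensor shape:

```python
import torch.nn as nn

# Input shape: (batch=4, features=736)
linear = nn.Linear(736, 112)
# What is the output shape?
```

Input: (4, 736) -> Output: (4, 112)

Answer: (4, 112)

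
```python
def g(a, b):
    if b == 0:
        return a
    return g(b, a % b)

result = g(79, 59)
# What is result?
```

g(79, 59) -> g(59, 20) -> g(20, 19) -> g(19, 1) -> g(1, 0) -> 1

Answer: 1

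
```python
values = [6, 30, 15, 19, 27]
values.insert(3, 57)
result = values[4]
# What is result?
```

Trace:
`values = [6, 30, 15, 19, 27]` → values = [6, 30, 15, 19, 27]
`values.insert(3, 57)` → values = [6, 30, 15, 57, 19, 27]
`result = values[4]` → result = 19
So result = 19

Answer: 19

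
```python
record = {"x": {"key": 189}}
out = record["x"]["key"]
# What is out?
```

Trace:
`record = {"x": {"key": 189}}` → record = {'x': {'key': 189}}
`out = record["x"]["key"]` → out = 189
So out = 189

Answer: 189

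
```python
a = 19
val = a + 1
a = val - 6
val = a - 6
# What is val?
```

Trace:
`a = 19` → a = 19
`val = a + 1` → val = 20
`a = val - 6` → a = 14
`val = a - 6` → val = 8
So val = 8

Answer: 8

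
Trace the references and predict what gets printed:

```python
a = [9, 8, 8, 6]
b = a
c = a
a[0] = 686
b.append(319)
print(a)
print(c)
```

Key concept: multiple aliases.
Step by step:
`a = [9, 8, 8, 6]` → a = [9, 8, 8, 6]
`b = a` → b = [9, 8, 8, 6] (same object as a)
`c = a` → c = [9, 8, 8, 6] (same object as a, b)
`a[0] = 686` → a = [686, 8, 8, 6] (same object as b, c); b = [686, 8, 8, 6] (same object as a, c); c = [686, 8, 8, 6] (same object as a, b)
`b.append(319)` → a = [686, 8, 8, 6, 319] (same object as b, c); b = [686, 8, 8, 6, 319] (same object as a, c); c = [686, 8, 8, 6, 319] (same object as a, b)
`print(a)` → prints [686, 8, 8, 6, 319]
`print(c)` → prints [686, 8, 8, 6, 319]

Answer:
[686, 8, 8, 6, 319]
[686, 8, 8, 6, 319]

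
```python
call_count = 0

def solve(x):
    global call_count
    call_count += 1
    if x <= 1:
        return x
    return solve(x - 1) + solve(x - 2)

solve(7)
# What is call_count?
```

Calls(x) = 1 + Calls(x-1) + Calls(x-2); Calls(0)=Calls(1)=1. For x=7 this gives 41.

Answer: 41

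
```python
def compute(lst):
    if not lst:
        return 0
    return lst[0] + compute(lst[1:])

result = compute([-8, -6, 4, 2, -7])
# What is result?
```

(-8) + (-6) + 4 + 2 + (-7) + 0 = -15

Answer: -15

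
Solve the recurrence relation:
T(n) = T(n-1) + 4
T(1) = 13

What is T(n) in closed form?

Unrolling: T(n) = T(1) + 4·(n-1) = 13 + 4(n-1) = 4n + 9.

Answer: T(n) = 4n + 9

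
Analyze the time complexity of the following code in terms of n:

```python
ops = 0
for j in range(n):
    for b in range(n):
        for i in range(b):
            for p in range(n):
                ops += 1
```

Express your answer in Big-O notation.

Each loop level contributes: n × n × n × n. Multiplying the contributions gives O(n^4).

Answer: O(n^4)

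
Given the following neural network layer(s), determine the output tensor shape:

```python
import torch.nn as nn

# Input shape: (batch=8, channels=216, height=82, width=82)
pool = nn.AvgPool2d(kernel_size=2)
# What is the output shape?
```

Input: (8, 216, 82, 82) -> Output: (8, 216, 41, 41)

Answer: (8, 216, 41, 41)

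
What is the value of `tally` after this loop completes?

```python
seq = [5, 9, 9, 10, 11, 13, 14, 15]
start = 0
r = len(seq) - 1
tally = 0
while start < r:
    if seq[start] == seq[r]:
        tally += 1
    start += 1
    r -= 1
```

Count matching pairs from ends
`tally` takes the values: 0

Answer: 0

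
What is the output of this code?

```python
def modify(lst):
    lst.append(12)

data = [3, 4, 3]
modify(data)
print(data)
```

Key concept: function modifies passed list.
Step by step:
`data = [3, 4, 3]` → data = [3, 4, 3]
`modify(data)` → data = [3, 4, 3, 12]
`print(data)` → prints [3, 4, 3, 12]

Answer: [3, 4, 3, 12]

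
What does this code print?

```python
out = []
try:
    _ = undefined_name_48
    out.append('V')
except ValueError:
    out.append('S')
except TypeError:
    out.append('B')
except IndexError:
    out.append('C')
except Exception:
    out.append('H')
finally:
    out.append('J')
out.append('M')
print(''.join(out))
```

Execution trace: 'H' (except Exception) → 'J' (finally) → 'M' (after the try/except). Output: HJM

Answer: HJM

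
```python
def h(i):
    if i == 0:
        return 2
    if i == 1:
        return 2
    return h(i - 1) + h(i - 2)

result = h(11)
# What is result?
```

Build up from base cases: h(0)=2, h(1)=2, h(2)=4, h(3)=6, h(4)=10, h(5)=16, h(6)=26, ..., h(11)=288

Answer: 288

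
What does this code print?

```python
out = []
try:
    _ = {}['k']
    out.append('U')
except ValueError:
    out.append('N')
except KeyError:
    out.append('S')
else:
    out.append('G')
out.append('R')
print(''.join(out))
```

Execution trace: 'S' (except KeyError) → 'R' (after the try/except). Output: SR

Answer: SR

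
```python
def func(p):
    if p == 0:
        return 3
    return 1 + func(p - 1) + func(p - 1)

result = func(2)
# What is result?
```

func(p) = 1 + 2·func(p-1), func(0)=3. Closed form: (3+1)·2^2 - 1 = 15.

Answer: 15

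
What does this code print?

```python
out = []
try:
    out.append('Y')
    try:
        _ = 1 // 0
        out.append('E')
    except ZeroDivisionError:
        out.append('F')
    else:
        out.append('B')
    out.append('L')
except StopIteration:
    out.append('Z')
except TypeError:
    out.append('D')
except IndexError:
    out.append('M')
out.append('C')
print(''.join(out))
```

Execution trace: 'Y' (try body) → 'F' (inner except ZeroDivisionError) → 'L' (try body, no exception) → 'C' (after the try/except). Output: YFLC

Answer: YFLC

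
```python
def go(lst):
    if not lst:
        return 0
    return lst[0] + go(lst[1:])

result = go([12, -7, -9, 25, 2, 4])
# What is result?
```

12 + (-7) + (-9) + 25 + 2 + 4 + 0 = 27

Answer: 27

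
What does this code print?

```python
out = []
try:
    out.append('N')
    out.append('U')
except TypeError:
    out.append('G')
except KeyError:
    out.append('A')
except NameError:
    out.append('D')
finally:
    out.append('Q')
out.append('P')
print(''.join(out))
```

Execution trace: 'N' (try body) → 'U' (try body, no exception) → 'Q' (finally) → 'P' (after the try/except). Output: NUQP

Answer: NUQP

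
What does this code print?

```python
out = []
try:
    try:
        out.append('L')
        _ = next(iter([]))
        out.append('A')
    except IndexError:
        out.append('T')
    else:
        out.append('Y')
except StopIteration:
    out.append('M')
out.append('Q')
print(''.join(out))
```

Execution trace: 'L' (try body) → 'M' (outer except StopIteration) → 'Q' (after the try/except). Output: LMQ

Answer: LMQ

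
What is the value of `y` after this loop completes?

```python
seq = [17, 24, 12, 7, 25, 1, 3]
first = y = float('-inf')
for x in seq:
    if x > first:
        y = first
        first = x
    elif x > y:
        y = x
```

Second largest (with repeats) in [17, 24, 12, 7, 25, 1, 3]
`y` takes the values: -inf → 17 → 24

Answer: 24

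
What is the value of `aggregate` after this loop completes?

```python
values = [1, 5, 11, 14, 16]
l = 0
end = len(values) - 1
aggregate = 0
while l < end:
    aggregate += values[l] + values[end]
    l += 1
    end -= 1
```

Sum of pairs from ends
`aggregate` takes the values: 0 → 17 → 36

Answer: 36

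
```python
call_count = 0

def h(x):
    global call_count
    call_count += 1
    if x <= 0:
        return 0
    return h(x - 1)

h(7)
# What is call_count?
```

Linear recursion stepping by 1: 8 calls from x=7 down to ≤0.

Answer: 8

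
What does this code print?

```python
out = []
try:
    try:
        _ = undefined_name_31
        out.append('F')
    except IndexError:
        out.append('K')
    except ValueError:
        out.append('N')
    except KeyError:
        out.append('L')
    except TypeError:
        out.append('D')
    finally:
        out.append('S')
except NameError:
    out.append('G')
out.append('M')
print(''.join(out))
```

Execution trace: 'S' (finally) → 'G' (outer except NameError) → 'M' (after the try/except). Output: SGM

Answer: SGM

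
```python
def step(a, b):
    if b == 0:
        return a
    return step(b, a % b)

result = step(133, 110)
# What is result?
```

step(133, 110) -> step(110, 23) -> step(23, 18) -> step(18, 5) -> step(5, 3) -> step(3, 2) -> step(2, 1) -> step(1, 0) -> 1

Answer: 1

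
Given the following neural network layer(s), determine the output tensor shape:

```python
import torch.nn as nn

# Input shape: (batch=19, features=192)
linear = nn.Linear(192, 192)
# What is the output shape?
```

Input: (19, 192) -> Output: (19, 192)

Answer: (19, 192)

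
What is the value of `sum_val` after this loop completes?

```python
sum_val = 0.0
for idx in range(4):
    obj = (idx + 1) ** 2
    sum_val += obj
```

Sum of squared losses 1² + 2² + ... + 4²
`sum_val` takes the values: 0.0 → 1.0 → 5.0 → 14.0 → 30.0

Answer: 30.0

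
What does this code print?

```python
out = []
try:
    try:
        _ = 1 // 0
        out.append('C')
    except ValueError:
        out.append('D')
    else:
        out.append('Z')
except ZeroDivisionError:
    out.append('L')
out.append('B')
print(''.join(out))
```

Execution trace: 'L' (outer except ZeroDivisionError) → 'B' (after the try/except). Output: LB

Answer: LB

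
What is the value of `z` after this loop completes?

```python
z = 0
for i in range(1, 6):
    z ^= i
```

XOR of 1 to 5
`z` takes the values: 0 → 1 → 3 → 0 → 4 → 1

Answer: 1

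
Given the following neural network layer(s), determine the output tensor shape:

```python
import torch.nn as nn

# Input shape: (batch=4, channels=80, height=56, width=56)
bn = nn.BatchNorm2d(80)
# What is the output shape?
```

Input: (4, 80, 56, 56) -> Output: (4, 80, 56, 56)

Answer: (4, 80, 56, 56)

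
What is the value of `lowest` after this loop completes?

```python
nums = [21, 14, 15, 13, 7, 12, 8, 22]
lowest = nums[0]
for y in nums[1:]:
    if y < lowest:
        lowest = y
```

Minimum of [21, 14, 15, 13, 7, 12, 8, 22]
`lowest` takes the values: 21 → 14 → 13 → 7

Answer: 7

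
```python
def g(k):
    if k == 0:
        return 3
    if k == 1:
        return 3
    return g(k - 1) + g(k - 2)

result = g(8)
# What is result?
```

Build up from base cases: g(0)=3, g(1)=3, g(2)=6, g(3)=9, g(4)=15, g(5)=24, g(6)=39, ..., g(8)=102

Answer: 102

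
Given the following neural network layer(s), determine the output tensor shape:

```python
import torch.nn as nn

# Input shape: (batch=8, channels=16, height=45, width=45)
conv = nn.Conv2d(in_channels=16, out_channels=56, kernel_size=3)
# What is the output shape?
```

Input: (8, 16, 45, 45) -> Output: (8, 56, 43, 43)

Answer: (8, 56, 43, 43)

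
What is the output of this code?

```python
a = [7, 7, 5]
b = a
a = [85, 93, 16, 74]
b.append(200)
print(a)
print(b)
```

Key concept: rebinding vs mutation: a is rebound to a new list, b still points at the original.
Step by step:
`a = [7, 7, 5]` → a = [7, 7, 5]
`b = a` → b = [7, 7, 5] (same object as a)
`a = [85, 93, 16, 74]` → a = [85, 93, 16, 74]
`b.append(200)` → b = [7, 7, 5, 200]
`print(a)` → prints [85, 93, 16, 74]
`print(b)` → prints [7, 7, 5, 200]

Answer:
[85, 93, 16, 74]
[7, 7, 5, 200]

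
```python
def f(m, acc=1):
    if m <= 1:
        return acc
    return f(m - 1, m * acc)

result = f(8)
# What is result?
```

Accumulator trace (n, acc): (8, 1) -> (7, 8) -> (6, 56) -> (5, 336) -> (4, 1680) -> (3, 6720) -> (2, 20160) -> (1, 40320) -> return 40320

Answer: 40320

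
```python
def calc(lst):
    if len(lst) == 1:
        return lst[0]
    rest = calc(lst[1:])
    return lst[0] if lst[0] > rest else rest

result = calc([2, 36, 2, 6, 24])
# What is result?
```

Recursive max over [2, 36, 2, 6, 24] = 36

Answer: 36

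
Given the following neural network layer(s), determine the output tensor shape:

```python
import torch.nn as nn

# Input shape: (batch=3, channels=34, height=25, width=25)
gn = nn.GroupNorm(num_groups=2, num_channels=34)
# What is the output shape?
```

Input: (3, 34, 25, 25) -> Output: (3, 34, 25, 25)

Answer: (3, 34, 25, 25)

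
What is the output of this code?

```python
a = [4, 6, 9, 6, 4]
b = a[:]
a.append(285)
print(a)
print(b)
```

Key concept: slice [:] creates copy.
Step by step:
`a = [4, 6, 9, 6, 4]` → a = [4, 6, 9, 6, 4]
`b = a[:]` → b = [4, 6, 9, 6, 4]
`a.append(285)` → a = [4, 6, 9, 6, 4, 285]
`print(a)` → prints [4, 6, 9, 6, 4, 285]
`print(b)` → prints [4, 6, 9, 6, 4]

Answer:
[4, 6, 9, 6, 4, 285]
[4, 6, 9, 6, 4]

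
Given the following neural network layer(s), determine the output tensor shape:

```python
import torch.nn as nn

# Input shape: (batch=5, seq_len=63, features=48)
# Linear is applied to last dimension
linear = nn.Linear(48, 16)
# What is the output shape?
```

Input: (5, 63, 48) -> Output: (5, 63, 16)

Answer: (5, 63, 16)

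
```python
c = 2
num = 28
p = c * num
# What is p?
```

Trace:
`c = 2` → c = 2
`num = 28` → num = 28
`p = c * num` → p = 56
So p = 56

Answer: 56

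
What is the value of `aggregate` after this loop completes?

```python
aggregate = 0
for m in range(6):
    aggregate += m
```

Sum of 0 to 5 = 15
`aggregate` takes the values: 0 → 1 → 3 → 6 → 10 → 15

Answer: 15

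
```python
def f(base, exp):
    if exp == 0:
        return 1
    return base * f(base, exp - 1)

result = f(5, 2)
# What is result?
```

f(5, 2) = 5 * 5 = 25

Answer: 25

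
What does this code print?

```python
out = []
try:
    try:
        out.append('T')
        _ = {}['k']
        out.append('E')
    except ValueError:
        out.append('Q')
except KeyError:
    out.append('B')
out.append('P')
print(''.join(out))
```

Execution trace: 'T' (try body) → 'B' (outer except KeyError) → 'P' (after the try/except). Output: TBP

Answer: TBP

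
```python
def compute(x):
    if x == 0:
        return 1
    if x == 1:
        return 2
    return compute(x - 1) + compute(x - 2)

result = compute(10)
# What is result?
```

Build up from base cases: compute(0)=1, compute(1)=2, compute(2)=3, compute(3)=5, compute(4)=8, compute(5)=13, compute(6)=21, ..., compute(10)=144

Answer: 144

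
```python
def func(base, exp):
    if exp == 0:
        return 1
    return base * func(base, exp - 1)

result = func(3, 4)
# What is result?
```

func(3, 4) = 3 * 3 * 3 * 3 = 81

Answer: 81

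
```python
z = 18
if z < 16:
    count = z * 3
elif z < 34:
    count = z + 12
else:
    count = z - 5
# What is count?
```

Trace:
`z = 18` → z = 18
`if z < 16: ...` → z < 16 is False, z < 34 is True → count = 30
So count = 30

Answer: 30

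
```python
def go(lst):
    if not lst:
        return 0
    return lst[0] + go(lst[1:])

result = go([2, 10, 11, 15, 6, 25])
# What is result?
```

2 + 10 + 11 + 15 + 6 + 25 + 0 = 69

Answer: 69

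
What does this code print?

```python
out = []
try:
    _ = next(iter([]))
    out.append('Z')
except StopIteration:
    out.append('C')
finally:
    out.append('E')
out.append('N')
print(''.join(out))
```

Execution trace: 'C' (except StopIteration) → 'E' (finally) → 'N' (after the try/except). Output: CEN

Answer: CEN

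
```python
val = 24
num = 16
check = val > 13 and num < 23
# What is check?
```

Trace:
`val = 24` → val = 24
`num = 16` → num = 16
`check = val > 13 and num < 23` → check = True
So check = True

Answer: True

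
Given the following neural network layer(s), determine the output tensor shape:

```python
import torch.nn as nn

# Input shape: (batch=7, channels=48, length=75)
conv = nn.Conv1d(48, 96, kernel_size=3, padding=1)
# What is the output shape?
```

Input: (7, 48, 75) -> Output: (7, 96, 75)

Answer: (7, 96, 75)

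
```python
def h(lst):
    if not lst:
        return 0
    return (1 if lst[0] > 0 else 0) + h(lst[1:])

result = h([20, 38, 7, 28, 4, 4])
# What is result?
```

Count of positive elements in [20, 38, 7, 28, 4, 4] = 6

Answer: 6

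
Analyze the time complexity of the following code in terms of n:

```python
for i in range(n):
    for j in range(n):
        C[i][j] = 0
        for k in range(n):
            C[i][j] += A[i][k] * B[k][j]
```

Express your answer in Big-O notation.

This is Naive matrix multiplication. Time complexity: O(n³).

Answer: O(n³)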